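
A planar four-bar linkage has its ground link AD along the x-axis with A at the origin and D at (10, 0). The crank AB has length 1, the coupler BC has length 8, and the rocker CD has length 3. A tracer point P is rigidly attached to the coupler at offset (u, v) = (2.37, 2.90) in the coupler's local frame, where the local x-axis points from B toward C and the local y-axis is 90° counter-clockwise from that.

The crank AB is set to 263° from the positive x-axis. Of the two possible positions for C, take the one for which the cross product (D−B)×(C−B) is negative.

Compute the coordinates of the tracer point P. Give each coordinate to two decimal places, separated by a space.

A=(0,0), D=(10.00,0)
B = A + 1.00·(cos263°, sin263°) = (-0.1219, -0.9925)
|BD| = 10.1704
circle(B,8.00) ∩ circle(D,3.00): a=7.7891, h=1.8247
  candidates: C₊=(7.4520,1.5836) cross=18.558; C₋=(7.8082,-2.0484) cross=-18.558
  mode - wants cross < 0 → take C=(7.8082,-2.0484) (cross=-18.558)
ex = (C−B)/|BC| = (0.9913,-0.1320); ey = (0.1320,0.9913)
P = B + 2.37·ex + 2.90·ey = (2.6101,1.5693)

2.61 1.57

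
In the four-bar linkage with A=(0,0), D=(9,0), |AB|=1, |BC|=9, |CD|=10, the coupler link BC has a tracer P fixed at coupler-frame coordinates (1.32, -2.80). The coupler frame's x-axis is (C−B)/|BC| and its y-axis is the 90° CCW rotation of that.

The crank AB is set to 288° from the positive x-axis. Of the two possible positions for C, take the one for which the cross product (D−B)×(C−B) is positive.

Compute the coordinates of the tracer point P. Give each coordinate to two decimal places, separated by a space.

3.36 -0.41

A=(0,0), D=(9.00,0)
B = A + 1.00·(cos288°, sin288°) = (0.3090, -0.9511)
|BD| = 8.7429
circle(B,9.00) ∩ circle(D,10.00): a=3.2848, h=8.3791
  candidates: C₊=(2.6629,7.7357) cross=73.258; C₋=(4.4858,-8.9231) cross=-73.258
  mode + wants cross > 0 → take C=(2.6629,7.7357) (cross=73.258)
ex = (C−B)/|BC| = (0.2615,0.9652); ey = (-0.9652,0.2615)
P = B + 1.32·ex + -2.80·ey = (3.3568,-0.4093)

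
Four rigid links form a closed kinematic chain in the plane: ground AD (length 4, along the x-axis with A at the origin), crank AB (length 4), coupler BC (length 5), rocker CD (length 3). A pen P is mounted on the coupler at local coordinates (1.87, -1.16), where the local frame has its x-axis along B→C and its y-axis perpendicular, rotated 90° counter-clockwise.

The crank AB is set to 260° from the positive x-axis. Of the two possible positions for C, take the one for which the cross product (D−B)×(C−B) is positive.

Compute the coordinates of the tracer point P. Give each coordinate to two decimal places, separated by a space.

A=(0,0), D=(4.00,0)
B = A + 4.00·(cos260°, sin260°) = (-0.6946, -3.9392)
|BD| = 6.1284
circle(B,5.00) ∩ circle(D,3.00): a=4.3696, h=2.4304
  candidates: C₊=(1.0905,0.7313) cross=14.894; C₋=(4.2149,-2.9923) cross=-14.894
  mode + wants cross > 0 → take C=(1.0905,0.7313) (cross=14.894)
ex = (C−B)/|BC| = (0.3570,0.9341); ey = (-0.9341,0.3570)
P = B + 1.87·ex + -1.16·ey = (1.0566,-2.6066)

1.06 -2.61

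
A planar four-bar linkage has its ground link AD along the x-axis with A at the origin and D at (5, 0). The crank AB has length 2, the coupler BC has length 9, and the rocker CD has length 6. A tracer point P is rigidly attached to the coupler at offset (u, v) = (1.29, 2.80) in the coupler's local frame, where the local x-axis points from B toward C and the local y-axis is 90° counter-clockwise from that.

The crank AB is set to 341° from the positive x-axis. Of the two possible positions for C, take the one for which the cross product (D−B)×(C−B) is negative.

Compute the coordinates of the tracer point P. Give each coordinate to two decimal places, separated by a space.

3.36 2.06

A=(0,0), D=(5.00,0)
B = A + 2.00·(cos341°, sin341°) = (1.8910, -0.6511)
|BD| = 3.1764
circle(B,9.00) ∩ circle(D,6.00): a=8.6717, h=2.4088
  candidates: C₊=(9.8848,3.4841) cross=7.651; C₋=(10.8723,-1.2312) cross=-7.651
  mode - wants cross < 0 → take C=(10.8723,-1.2312) (cross=-7.651)
ex = (C−B)/|BC| = (0.9979,-0.0644); ey = (0.0644,0.9979)
P = B + 1.29·ex + 2.80·ey = (3.3588,2.0599)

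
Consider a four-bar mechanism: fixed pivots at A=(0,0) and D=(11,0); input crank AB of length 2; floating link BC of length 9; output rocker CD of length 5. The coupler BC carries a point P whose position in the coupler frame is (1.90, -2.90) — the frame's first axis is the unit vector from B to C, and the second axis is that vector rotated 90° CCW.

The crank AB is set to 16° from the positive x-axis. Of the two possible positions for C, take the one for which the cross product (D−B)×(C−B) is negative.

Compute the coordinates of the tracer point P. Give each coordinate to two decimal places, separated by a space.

1.78 -2.91

A=(0,0), D=(11.00,0)
B = A + 2.00·(cos16°, sin16°) = (1.9225, 0.5513)
|BD| = 9.0942
circle(B,9.00) ∩ circle(D,5.00): a=7.6260, h=4.7796
  candidates: C₊=(9.8242,4.8598) cross=43.466; C₋=(9.2448,-4.6818) cross=-43.466
  mode - wants cross < 0 → take C=(9.2448,-4.6818) (cross=-43.466)
ex = (C−B)/|BC| = (0.8136,-0.5815); ey = (0.5815,0.8136)
P = B + 1.90·ex + -2.90·ey = (1.7821,-2.9129)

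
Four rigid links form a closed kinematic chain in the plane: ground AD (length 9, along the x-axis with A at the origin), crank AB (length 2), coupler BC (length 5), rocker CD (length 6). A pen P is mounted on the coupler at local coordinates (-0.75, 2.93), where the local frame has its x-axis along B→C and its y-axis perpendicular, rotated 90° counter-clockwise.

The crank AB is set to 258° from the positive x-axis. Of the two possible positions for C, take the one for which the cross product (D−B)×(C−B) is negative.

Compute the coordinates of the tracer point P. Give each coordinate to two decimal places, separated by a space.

-0.10 1.05

A=(0,0), D=(9.00,0)
B = A + 2.00·(cos258°, sin258°) = (-0.4158, -1.9563)
|BD| = 9.6169
circle(B,5.00) ∩ circle(D,6.00): a=4.2365, h=2.6555
  candidates: C₊=(3.1919,1.5055) cross=25.538; C₋=(4.2723,-3.6945) cross=-25.538
  mode - wants cross < 0 → take C=(4.2723,-3.6945) (cross=-25.538)
ex = (C−B)/|BC| = (0.9376,-0.3476); ey = (0.3476,0.9376)
P = B + -0.75·ex + 2.93·ey = (-0.1005,1.0517)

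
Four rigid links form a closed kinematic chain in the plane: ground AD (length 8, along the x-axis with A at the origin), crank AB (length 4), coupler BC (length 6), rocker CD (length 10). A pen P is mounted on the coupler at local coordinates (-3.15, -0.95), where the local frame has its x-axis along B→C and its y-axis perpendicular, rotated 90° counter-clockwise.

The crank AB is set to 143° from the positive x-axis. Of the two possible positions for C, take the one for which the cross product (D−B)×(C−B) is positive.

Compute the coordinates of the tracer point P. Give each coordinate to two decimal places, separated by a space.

A=(0,0), D=(8.00,0)
B = A + 4.00·(cos143°, sin143°) = (-3.1945, 2.4073)
|BD| = 11.4504
circle(B,6.00) ∩ circle(D,10.00): a=2.9306, h=5.2356
  candidates: C₊=(0.7712,6.9098) cross=59.950; C₋=(-1.4302,-3.3275) cross=-59.950
  mode + wants cross > 0 → take C=(0.7712,6.9098) (cross=59.950)
ex = (C−B)/|BC| = (0.6610,0.7504); ey = (-0.7504,0.6610)
P = B + -3.15·ex + -0.95·ey = (-4.5637,-0.5845)

-4.56 -0.58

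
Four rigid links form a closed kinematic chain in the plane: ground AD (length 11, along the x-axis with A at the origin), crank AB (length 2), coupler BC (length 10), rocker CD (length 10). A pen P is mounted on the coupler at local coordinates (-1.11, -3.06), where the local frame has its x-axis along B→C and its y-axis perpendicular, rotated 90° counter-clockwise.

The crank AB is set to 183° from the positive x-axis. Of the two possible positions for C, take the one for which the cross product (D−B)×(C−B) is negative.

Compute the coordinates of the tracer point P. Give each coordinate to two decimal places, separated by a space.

-5.04 -1.27

A=(0,0), D=(11.00,0)
B = A + 2.00·(cos183°, sin183°) = (-1.9973, -0.1047)
|BD| = 12.9977
circle(B,10.00) ∩ circle(D,10.00): a=6.4988, h=7.6003
  candidates: C₊=(4.4402,7.5478) cross=98.787; C₋=(4.5626,-7.6524) cross=-98.787
  mode - wants cross < 0 → take C=(4.5626,-7.6524) (cross=-98.787)
ex = (C−B)/|BC| = (0.6560,-0.7548); ey = (0.7548,0.6560)
P = B + -1.11·ex + -3.06·ey = (-5.0350,-1.2742)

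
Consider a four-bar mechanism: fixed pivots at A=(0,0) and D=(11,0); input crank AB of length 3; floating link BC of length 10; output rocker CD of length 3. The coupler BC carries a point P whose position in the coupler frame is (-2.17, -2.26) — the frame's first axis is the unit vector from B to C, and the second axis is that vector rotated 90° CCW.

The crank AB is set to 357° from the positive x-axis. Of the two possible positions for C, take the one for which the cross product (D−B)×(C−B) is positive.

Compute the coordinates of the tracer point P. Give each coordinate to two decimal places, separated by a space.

1.51 -2.92

A=(0,0), D=(11.00,0)
B = A + 3.00·(cos357°, sin357°) = (2.9959, -0.1570)
|BD| = 8.0057
circle(B,10.00) ∩ circle(D,3.00): a=9.6863, h=2.4850
  candidates: C₊=(12.6316,2.5175) cross=19.894; C₋=(12.7291,-2.4516) cross=-19.894
  mode + wants cross > 0 → take C=(12.6316,2.5175) (cross=19.894)
ex = (C−B)/|BC| = (0.9636,0.2675); ey = (-0.2675,0.9636)
P = B + -2.17·ex + -2.26·ey = (1.5094,-2.9151)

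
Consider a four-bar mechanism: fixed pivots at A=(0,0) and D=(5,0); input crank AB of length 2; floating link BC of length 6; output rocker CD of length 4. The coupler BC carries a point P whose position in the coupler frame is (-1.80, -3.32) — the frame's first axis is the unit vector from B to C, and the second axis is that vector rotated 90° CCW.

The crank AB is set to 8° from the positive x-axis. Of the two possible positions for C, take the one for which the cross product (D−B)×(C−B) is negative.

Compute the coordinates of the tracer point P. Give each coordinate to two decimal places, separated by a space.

-1.58 -0.99

A=(0,0), D=(5.00,0)
B = A + 2.00·(cos8°, sin8°) = (1.9805, 0.2783)
|BD| = 3.0323
circle(B,6.00) ∩ circle(D,4.00): a=4.8140, h=3.5813
  candidates: C₊=(7.1029,3.4026) cross=10.859; C₋=(6.4455,-3.7297) cross=-10.859
  mode - wants cross < 0 → take C=(6.4455,-3.7297) (cross=-10.859)
ex = (C−B)/|BC| = (0.7442,-0.6680); ey = (0.6680,0.7442)
P = B + -1.80·ex + -3.32·ey = (-1.5767,-0.9898)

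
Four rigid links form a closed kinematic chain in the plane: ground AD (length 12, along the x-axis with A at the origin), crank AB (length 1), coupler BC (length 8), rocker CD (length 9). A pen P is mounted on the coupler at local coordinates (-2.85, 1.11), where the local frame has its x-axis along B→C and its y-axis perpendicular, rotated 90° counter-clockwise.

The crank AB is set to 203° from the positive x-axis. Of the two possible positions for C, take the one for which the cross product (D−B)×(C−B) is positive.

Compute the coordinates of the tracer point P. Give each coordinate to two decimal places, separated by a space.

A=(0,0), D=(12.00,0)
B = A + 1.00·(cos203°, sin203°) = (-0.9205, -0.3907)
|BD| = 12.9264
circle(B,8.00) ∩ circle(D,9.00): a=5.8056, h=5.5041
  candidates: C₊=(4.7161,5.2863) cross=71.148; C₋=(5.0489,-5.7168) cross=-71.148
  mode + wants cross > 0 → take C=(4.7161,5.2863) (cross=71.148)
ex = (C−B)/|BC| = (0.7046,0.7096); ey = (-0.7096,0.7046)
P = B + -2.85·ex + 1.11·ey = (-3.7162,-1.6311)

-3.72 -1.63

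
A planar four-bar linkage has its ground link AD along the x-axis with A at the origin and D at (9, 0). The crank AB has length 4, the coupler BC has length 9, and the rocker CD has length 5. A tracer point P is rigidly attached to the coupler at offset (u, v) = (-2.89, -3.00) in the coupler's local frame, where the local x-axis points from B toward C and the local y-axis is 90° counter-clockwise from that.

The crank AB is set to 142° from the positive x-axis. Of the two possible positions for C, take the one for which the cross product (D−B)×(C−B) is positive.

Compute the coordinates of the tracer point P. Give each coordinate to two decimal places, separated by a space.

-5.56 -0.93

A=(0,0), D=(9.00,0)
B = A + 4.00·(cos142°, sin142°) = (-3.1520, 2.4626)
|BD| = 12.3991
circle(B,9.00) ∩ circle(D,5.00): a=8.4578, h=3.0767
  candidates: C₊=(5.7483,3.7982) cross=38.148; C₋=(4.5261,-2.2326) cross=-38.148
  mode + wants cross > 0 → take C=(5.7483,3.7982) (cross=38.148)
ex = (C−B)/|BC| = (0.9889,0.1484); ey = (-0.1484,0.9889)
P = B + -2.89·ex + -3.00·ey = (-5.5649,-0.9330)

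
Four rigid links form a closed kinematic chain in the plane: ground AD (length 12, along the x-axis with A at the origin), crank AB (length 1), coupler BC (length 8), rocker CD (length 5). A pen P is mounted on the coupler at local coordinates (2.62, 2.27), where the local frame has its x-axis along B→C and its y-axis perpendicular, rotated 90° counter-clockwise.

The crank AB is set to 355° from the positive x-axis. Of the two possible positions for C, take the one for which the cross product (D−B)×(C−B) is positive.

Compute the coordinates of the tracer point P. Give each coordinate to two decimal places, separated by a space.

2.41 3.08

A=(0,0), D=(12.00,0)
B = A + 1.00·(cos355°, sin355°) = (0.9962, -0.0872)
|BD| = 11.0042
circle(B,8.00) ∩ circle(D,5.00): a=7.2741, h=3.3297
  candidates: C₊=(8.2437,3.3001) cross=36.641; C₋=(8.2965,-3.3591) cross=-36.641
  mode + wants cross > 0 → take C=(8.2437,3.3001) (cross=36.641)
ex = (C−B)/|BC| = (0.9059,0.4234); ey = (-0.4234,0.9059)
P = B + 2.62·ex + 2.27·ey = (2.4086,3.0786)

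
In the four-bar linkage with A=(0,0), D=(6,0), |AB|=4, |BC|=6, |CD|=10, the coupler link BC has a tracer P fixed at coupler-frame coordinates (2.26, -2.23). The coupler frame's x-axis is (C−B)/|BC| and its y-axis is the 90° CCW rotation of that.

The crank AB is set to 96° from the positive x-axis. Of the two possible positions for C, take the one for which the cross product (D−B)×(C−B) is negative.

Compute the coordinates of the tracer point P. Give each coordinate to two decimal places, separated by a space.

-3.55 3.47

A=(0,0), D=(6.00,0)
B = A + 4.00·(cos96°, sin96°) = (-0.4181, 3.9781)
|BD| = 7.5510
circle(B,6.00) ∩ circle(D,10.00): a=-0.4624, h=5.9822
  candidates: C₊=(2.3405,9.3063) cross=45.171; C₋=(-3.9627,-0.8630) cross=-45.171
  mode - wants cross < 0 → take C=(-3.9627,-0.8630) (cross=-45.171)
ex = (C−B)/|BC| = (-0.5908,-0.8068); ey = (0.8068,-0.5908)
P = B + 2.26·ex + -2.23·ey = (-3.5525,3.4720)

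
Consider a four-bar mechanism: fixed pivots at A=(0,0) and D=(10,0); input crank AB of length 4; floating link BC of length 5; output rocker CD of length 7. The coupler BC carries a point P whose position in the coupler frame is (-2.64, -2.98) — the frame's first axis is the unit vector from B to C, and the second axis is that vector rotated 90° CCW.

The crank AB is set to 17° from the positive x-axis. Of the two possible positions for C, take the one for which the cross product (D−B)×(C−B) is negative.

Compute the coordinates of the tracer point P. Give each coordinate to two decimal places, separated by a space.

0.69 3.62

A=(0,0), D=(10.00,0)
B = A + 4.00·(cos17°, sin17°) = (3.8252, 1.1695)
|BD| = 6.2846
circle(B,5.00) ∩ circle(D,7.00): a=1.2328, h=4.8456
  candidates: C₊=(5.9382,5.7011) cross=30.453; C₋=(4.1348,-3.8209) cross=-30.453
  mode - wants cross < 0 → take C=(4.1348,-3.8209) (cross=-30.453)
ex = (C−B)/|BC| = (0.0619,-0.9981); ey = (0.9981,0.0619)
P = B + -2.64·ex + -2.98·ey = (0.6875,3.6199)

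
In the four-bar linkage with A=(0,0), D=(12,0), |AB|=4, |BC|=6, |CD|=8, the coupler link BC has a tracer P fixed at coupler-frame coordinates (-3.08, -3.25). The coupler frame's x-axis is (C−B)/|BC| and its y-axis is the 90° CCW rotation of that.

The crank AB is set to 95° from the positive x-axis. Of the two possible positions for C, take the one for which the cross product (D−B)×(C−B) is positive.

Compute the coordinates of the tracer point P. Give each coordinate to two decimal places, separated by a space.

A=(0,0), D=(12.00,0)
B = A + 4.00·(cos95°, sin95°) = (-0.3486, 3.9848)
|BD| = 12.9756
circle(B,6.00) ∩ circle(D,8.00): a=5.4089, h=2.5969
  candidates: C₊=(5.5964,4.7952) cross=33.697; C₋=(4.0014,-0.1477) cross=-33.697
  mode + wants cross > 0 → take C=(5.5964,4.7952) (cross=33.697)
ex = (C−B)/|BC| = (0.9908,0.1351); ey = (-0.1351,0.9908)
P = B + -3.08·ex + -3.25·ey = (-2.9614,0.3486)

-2.96 0.35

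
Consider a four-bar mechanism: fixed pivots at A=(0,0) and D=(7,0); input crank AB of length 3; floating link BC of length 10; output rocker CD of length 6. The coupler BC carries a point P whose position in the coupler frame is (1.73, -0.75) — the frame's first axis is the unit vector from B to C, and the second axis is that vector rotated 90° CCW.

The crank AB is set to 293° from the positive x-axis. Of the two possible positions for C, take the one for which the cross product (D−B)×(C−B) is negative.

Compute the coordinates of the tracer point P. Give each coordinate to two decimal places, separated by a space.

A=(0,0), D=(7.00,0)
B = A + 3.00·(cos293°, sin293°) = (1.1722, -2.7615)
|BD| = 6.4490
circle(B,10.00) ∩ circle(D,6.00): a=8.1865, h=5.7429
  candidates: C₊=(6.1110,5.9338) cross=37.036; C₋=(11.0293,-4.4457) cross=-37.036
  mode - wants cross < 0 → take C=(11.0293,-4.4457) (cross=-37.036)
ex = (C−B)/|BC| = (0.9857,-0.1684); ey = (0.1684,0.9857)
P = B + 1.73·ex + -0.75·ey = (2.7512,-3.7922)

2.75 -3.79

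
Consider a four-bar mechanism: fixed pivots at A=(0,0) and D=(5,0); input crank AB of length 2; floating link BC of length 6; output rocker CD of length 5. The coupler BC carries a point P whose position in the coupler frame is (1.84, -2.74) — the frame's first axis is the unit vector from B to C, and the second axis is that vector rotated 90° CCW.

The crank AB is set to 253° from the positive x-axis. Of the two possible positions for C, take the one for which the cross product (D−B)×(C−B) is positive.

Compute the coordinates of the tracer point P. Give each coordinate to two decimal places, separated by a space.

2.64 -1.20

A=(0,0), D=(5.00,0)
B = A + 2.00·(cos253°, sin253°) = (-0.5847, -1.9126)
|BD| = 5.9032
circle(B,6.00) ∩ circle(D,5.00): a=3.8833, h=4.5738
  candidates: C₊=(1.6072,3.6727) cross=27.000; C₋=(4.5710,-4.9816) cross=-27.000
  mode + wants cross > 0 → take C=(1.6072,3.6727) (cross=27.000)
ex = (C−B)/|BC| = (0.3653,0.9309); ey = (-0.9309,0.3653)
P = B + 1.84·ex + -2.74·ey = (2.6381,-1.2008)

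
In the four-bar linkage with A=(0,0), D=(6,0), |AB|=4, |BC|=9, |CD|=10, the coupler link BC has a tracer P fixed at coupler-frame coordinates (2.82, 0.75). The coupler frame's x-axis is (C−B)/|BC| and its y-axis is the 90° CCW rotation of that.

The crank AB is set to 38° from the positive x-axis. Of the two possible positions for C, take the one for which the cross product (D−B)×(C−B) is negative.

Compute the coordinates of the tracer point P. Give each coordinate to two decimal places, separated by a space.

1.69 -0.06

A=(0,0), D=(6.00,0)
B = A + 4.00·(cos38°, sin38°) = (3.1520, 2.4626)
|BD| = 3.7650
circle(B,9.00) ∩ circle(D,10.00): a=-0.6407, h=8.9772
  candidates: C₊=(8.5392,9.6722) cross=33.799; C₋=(-3.2044,-3.9088) cross=-33.799
  mode - wants cross < 0 → take C=(-3.2044,-3.9088) (cross=-33.799)
ex = (C−B)/|BC| = (-0.7063,-0.7079); ey = (0.7079,-0.7063)
P = B + 2.82·ex + 0.75·ey = (1.6913,-0.0634)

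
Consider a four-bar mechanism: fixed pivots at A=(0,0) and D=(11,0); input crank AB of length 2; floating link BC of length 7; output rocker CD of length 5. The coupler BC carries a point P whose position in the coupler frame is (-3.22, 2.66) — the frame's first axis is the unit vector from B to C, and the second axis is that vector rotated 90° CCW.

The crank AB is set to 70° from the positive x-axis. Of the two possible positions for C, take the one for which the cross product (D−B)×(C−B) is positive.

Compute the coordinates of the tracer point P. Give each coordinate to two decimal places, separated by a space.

-3.08 3.69

A=(0,0), D=(11.00,0)
B = A + 2.00·(cos70°, sin70°) = (0.6840, 1.8794)
|BD| = 10.4858
circle(B,7.00) ∩ circle(D,5.00): a=6.3873, h=2.8640
  candidates: C₊=(7.4812,3.5522) cross=30.031; C₋=(6.4546,-2.0831) cross=-30.031
  mode + wants cross > 0 → take C=(7.4812,3.5522) (cross=30.031)
ex = (C−B)/|BC| = (0.9710,0.2390); ey = (-0.2390,0.9710)
P = B + -3.22·ex + 2.66·ey = (-3.0783,3.6928)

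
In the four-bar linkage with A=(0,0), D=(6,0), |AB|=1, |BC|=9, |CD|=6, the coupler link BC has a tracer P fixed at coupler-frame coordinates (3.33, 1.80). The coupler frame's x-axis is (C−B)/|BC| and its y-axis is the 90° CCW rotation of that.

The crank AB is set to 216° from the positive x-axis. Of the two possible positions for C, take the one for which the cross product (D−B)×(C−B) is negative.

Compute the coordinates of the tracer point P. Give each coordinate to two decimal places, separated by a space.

A=(0,0), D=(6.00,0)
B = A + 1.00·(cos216°, sin216°) = (-0.8090, -0.5878)
|BD| = 6.8343
circle(B,9.00) ∩ circle(D,6.00): a=6.7094, h=5.9987
  candidates: C₊=(5.3596,5.9657) cross=40.997; C₋=(6.3914,-5.9872) cross=-40.997
  mode - wants cross < 0 → take C=(6.3914,-5.9872) (cross=-40.997)
ex = (C−B)/|BC| = (0.8000,-0.5999); ey = (0.5999,0.8000)
P = B + 3.33·ex + 1.80·ey = (2.9350,-1.1455)

2.94 -1.15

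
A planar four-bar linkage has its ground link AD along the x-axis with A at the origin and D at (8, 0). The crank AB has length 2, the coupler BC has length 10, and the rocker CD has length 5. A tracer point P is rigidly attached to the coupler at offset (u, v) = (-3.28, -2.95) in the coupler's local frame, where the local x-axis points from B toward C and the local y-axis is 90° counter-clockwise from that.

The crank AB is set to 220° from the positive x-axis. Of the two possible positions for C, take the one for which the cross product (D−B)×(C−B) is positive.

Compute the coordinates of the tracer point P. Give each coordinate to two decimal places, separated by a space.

-2.37 -5.62

A=(0,0), D=(8.00,0)
B = A + 2.00·(cos220°, sin220°) = (-1.5321, -1.2856)
|BD| = 9.6184
circle(B,10.00) ∩ circle(D,5.00): a=8.7080, h=4.9164
  candidates: C₊=(6.4406,4.7506) cross=47.288; C₋=(7.7549,-4.9940) cross=-47.288
  mode + wants cross > 0 → take C=(6.4406,4.7506) (cross=47.288)
ex = (C−B)/|BC| = (0.7973,0.6036); ey = (-0.6036,0.7973)
P = B + -3.28·ex + -2.95·ey = (-2.3665,-5.6174)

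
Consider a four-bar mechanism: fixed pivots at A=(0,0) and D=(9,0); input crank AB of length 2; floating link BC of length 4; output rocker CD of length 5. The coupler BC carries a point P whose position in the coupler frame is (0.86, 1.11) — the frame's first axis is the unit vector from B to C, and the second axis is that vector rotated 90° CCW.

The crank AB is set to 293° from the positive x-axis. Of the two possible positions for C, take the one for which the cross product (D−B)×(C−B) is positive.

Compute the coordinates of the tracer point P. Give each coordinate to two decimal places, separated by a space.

A=(0,0), D=(9.00,0)
B = A + 2.00·(cos293°, sin293°) = (0.7815, -1.8410)
|BD| = 8.4222
circle(B,4.00) ∩ circle(D,5.00): a=3.6768, h=1.5752
  candidates: C₊=(4.0250,0.4998) cross=13.266; C₋=(4.7137,-2.5744) cross=-13.266
  mode + wants cross > 0 → take C=(4.0250,0.4998) (cross=13.266)
ex = (C−B)/|BC| = (0.8109,0.5852); ey = (-0.5852,0.8109)
P = B + 0.86·ex + 1.11·ey = (0.8293,-0.4377)

0.83 -0.44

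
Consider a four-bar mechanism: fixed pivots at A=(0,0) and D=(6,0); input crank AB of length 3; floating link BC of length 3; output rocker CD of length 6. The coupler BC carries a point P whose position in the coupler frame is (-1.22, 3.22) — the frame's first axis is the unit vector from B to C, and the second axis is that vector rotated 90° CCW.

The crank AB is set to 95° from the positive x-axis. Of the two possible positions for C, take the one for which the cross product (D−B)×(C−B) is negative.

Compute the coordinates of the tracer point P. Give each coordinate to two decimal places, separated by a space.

A=(0,0), D=(6.00,0)
B = A + 3.00·(cos95°, sin95°) = (-0.2615, 2.9886)
|BD| = 6.9381
circle(B,3.00) ∩ circle(D,6.00): a=1.5233, h=2.5845
  candidates: C₊=(2.2265,4.6649) cross=17.932; C₋=(-0.0000,-0.0000) cross=-17.932
  mode - wants cross < 0 → take C=(-0.0000,-0.0000) (cross=-17.932)
ex = (C−B)/|BC| = (0.0872,-0.9962); ey = (0.9962,0.0872)
P = B + -1.22·ex + 3.22·ey = (2.8399,4.4846)

2.84 4.48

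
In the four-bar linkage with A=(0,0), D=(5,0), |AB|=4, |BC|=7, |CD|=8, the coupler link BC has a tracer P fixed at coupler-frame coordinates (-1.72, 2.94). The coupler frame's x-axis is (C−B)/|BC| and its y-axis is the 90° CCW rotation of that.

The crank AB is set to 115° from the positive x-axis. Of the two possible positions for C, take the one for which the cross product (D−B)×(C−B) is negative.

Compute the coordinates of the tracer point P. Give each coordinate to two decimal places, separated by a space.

A=(0,0), D=(5.00,0)
B = A + 4.00·(cos115°, sin115°) = (-1.6905, 3.6252)
|BD| = 7.6095
circle(B,7.00) ∩ circle(D,8.00): a=2.8191, h=6.4072
  candidates: C₊=(3.8406,7.9155) cross=48.756; C₋=(-2.2643,-3.3512) cross=-48.756
  mode - wants cross < 0 → take C=(-2.2643,-3.3512) (cross=-48.756)
ex = (C−B)/|BC| = (-0.0820,-0.9966); ey = (0.9966,-0.0820)
P = B + -1.72·ex + 2.94·ey = (1.3806,5.0985)

1.38 5.10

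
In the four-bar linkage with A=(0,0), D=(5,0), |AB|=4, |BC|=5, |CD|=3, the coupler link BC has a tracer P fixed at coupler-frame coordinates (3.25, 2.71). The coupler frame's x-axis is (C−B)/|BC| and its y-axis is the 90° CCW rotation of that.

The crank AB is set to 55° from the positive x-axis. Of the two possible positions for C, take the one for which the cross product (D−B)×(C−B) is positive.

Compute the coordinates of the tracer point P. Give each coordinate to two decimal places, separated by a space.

A=(0,0), D=(5.00,0)
B = A + 4.00·(cos55°, sin55°) = (2.2943, 3.2766)
|BD| = 4.2493
circle(B,5.00) ∩ circle(D,3.00): a=4.0073, h=2.9902
  candidates: C₊=(7.1516,2.0906) cross=12.706; C₋=(2.5402,-1.7173) cross=-12.706
  mode + wants cross > 0 → take C=(7.1516,2.0906) (cross=12.706)
ex = (C−B)/|BC| = (0.9715,-0.2372); ey = (0.2372,0.9715)
P = B + 3.25·ex + 2.71·ey = (6.0944,5.1384)

6.09 5.14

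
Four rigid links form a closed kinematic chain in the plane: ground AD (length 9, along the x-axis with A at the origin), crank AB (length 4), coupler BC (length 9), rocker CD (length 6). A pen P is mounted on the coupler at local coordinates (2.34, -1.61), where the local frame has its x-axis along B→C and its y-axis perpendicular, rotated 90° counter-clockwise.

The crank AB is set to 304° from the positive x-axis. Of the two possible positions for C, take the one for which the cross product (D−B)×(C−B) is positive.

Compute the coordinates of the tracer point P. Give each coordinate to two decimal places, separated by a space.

A=(0,0), D=(9.00,0)
B = A + 4.00·(cos304°, sin304°) = (2.2368, -3.3162)
|BD| = 7.5325
circle(B,9.00) ∩ circle(D,6.00): a=6.7533, h=5.9492
  candidates: C₊=(5.6813,4.9986) cross=44.812; C₋=(10.9195,-5.6847) cross=-44.812
  mode + wants cross > 0 → take C=(5.6813,4.9986) (cross=44.812)
ex = (C−B)/|BC| = (0.3827,0.9239); ey = (-0.9239,0.3827)
P = B + 2.34·ex + -1.61·ey = (4.6198,-1.7705)

4.62 -1.77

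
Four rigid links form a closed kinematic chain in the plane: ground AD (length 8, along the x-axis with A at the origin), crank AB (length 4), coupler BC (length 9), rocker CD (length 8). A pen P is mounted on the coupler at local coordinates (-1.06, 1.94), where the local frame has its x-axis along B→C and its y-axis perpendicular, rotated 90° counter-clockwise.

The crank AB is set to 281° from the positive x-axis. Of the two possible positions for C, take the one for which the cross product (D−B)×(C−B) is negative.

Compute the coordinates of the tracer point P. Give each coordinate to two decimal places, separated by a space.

0.68 -1.72

A=(0,0), D=(8.00,0)
B = A + 4.00·(cos281°, sin281°) = (0.7632, -3.9265)
|BD| = 8.2334
circle(B,9.00) ∩ circle(D,8.00): a=5.1491, h=7.3815
  candidates: C₊=(1.7688,5.0171) cross=60.775; C₋=(8.8093,-7.9590) cross=-60.775
  mode - wants cross < 0 → take C=(8.8093,-7.9590) (cross=-60.775)
ex = (C−B)/|BC| = (0.8940,-0.4480); ey = (0.4480,0.8940)
P = B + -1.06·ex + 1.94·ey = (0.6848,-1.7172)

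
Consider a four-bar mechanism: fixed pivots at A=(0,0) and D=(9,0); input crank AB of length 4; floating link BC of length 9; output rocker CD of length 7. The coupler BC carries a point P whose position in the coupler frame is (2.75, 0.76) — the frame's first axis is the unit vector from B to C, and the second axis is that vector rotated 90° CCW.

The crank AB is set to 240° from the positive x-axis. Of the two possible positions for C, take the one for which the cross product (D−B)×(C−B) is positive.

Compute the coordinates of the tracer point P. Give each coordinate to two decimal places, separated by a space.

A=(0,0), D=(9.00,0)
B = A + 4.00·(cos240°, sin240°) = (-2.0000, -3.4641)
|BD| = 11.5326
circle(B,9.00) ∩ circle(D,7.00): a=7.1537, h=5.4612
  candidates: C₊=(3.1829,3.8937) cross=62.982; C₋=(6.4637,-6.5244) cross=-62.982
  mode + wants cross > 0 → take C=(3.1829,3.8937) (cross=62.982)
ex = (C−B)/|BC| = (0.5759,0.8175); ey = (-0.8175,0.5759)
P = B + 2.75·ex + 0.76·ey = (-1.0377,-0.7782)

-1.04 -0.78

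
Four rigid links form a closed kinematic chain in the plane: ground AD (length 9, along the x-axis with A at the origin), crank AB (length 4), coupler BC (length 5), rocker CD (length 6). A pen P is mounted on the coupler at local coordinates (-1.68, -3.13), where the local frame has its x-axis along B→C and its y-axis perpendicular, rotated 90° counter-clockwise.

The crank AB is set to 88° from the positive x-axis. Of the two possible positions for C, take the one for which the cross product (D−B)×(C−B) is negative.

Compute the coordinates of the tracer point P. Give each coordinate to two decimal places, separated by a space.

-3.39 3.58

A=(0,0), D=(9.00,0)
B = A + 4.00·(cos88°, sin88°) = (0.1396, 3.9976)
|BD| = 9.7205
circle(B,5.00) ∩ circle(D,6.00): a=4.2944, h=2.5609
  candidates: C₊=(5.1072,4.5658) cross=24.893; C₋=(3.0009,-0.1028) cross=-24.893
  mode - wants cross < 0 → take C=(3.0009,-0.1028) (cross=-24.893)
ex = (C−B)/|BC| = (0.5723,-0.8201); ey = (0.8201,0.5723)
P = B + -1.68·ex + -3.13·ey = (-3.3886,3.5841)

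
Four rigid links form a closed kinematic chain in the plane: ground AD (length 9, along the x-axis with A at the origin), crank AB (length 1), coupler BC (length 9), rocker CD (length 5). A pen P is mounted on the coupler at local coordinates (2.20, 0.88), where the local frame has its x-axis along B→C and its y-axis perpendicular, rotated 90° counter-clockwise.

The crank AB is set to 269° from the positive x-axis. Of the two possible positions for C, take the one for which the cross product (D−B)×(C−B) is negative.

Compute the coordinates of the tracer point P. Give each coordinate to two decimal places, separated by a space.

2.35 -1.16

A=(0,0), D=(9.00,0)
B = A + 1.00·(cos269°, sin269°) = (-0.0175, -0.9998)
|BD| = 9.0727
circle(B,9.00) ∩ circle(D,5.00): a=7.6225, h=4.7851
  candidates: C₊=(7.0313,4.5961) cross=43.414; C₋=(8.0860,-4.9157) cross=-43.414
  mode - wants cross < 0 → take C=(8.0860,-4.9157) (cross=-43.414)
ex = (C−B)/|BC| = (0.9004,-0.4351); ey = (0.4351,0.9004)
P = B + 2.20·ex + 0.88·ey = (2.3463,-1.1647)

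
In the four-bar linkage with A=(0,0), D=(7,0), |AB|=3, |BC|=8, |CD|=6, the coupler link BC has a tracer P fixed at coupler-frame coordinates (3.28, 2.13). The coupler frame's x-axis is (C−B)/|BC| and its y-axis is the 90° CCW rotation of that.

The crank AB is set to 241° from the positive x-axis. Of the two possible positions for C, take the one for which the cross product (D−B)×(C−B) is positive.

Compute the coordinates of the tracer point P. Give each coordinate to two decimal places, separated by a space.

A=(0,0), D=(7.00,0)
B = A + 3.00·(cos241°, sin241°) = (-1.4544, -2.6239)
|BD| = 8.8522
circle(B,8.00) ∩ circle(D,6.00): a=6.0076, h=5.2828
  candidates: C₊=(2.7174,4.2023) cross=46.765; C₋=(5.8491,-5.8886) cross=-46.765
  mode + wants cross > 0 → take C=(2.7174,4.2023) (cross=46.765)
ex = (C−B)/|BC| = (0.5215,0.8533); ey = (-0.8533,0.5215)
P = B + 3.28·ex + 2.13·ey = (-1.5614,1.2856)

-1.56 1.29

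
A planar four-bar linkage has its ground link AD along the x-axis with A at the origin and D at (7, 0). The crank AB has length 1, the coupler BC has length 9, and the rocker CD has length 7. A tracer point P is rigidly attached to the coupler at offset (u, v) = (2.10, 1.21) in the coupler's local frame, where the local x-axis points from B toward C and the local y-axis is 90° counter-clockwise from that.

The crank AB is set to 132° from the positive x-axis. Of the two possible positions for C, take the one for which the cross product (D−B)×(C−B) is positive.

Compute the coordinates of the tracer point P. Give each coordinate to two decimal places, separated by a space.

A=(0,0), D=(7.00,0)
B = A + 1.00·(cos132°, sin132°) = (-0.6691, 0.7431)
|BD| = 7.7051
circle(B,9.00) ∩ circle(D,7.00): a=5.9291, h=6.7710
  candidates: C₊=(5.8854,6.9107) cross=52.171; C₋=(4.5793,-6.5681) cross=-52.171
  mode + wants cross > 0 → take C=(5.8854,6.9107) (cross=52.171)
ex = (C−B)/|BC| = (0.7283,0.6853); ey = (-0.6853,0.7283)
P = B + 2.10·ex + 1.21·ey = (0.0311,3.0635)

0.03 3.06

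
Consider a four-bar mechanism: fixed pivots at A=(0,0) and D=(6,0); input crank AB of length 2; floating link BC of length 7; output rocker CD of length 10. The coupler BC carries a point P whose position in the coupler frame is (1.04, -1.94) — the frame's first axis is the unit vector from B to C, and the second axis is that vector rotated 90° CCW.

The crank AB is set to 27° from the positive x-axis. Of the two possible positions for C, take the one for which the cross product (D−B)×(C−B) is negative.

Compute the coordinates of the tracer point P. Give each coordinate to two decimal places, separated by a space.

-0.33 1.53

A=(0,0), D=(6.00,0)
B = A + 2.00·(cos27°, sin27°) = (1.7820, 0.9080)
|BD| = 4.3146
circle(B,7.00) ∩ circle(D,10.00): a=-3.7529, h=5.9090
  candidates: C₊=(-0.6433,7.4744) cross=25.495; C₋=(-3.1303,-4.0789) cross=-25.495
  mode - wants cross < 0 → take C=(-3.1303,-4.0789) (cross=-25.495)
ex = (C−B)/|BC| = (-0.7018,-0.7124); ey = (0.7124,-0.7018)
P = B + 1.04·ex + -1.94·ey = (-0.3299,1.5285)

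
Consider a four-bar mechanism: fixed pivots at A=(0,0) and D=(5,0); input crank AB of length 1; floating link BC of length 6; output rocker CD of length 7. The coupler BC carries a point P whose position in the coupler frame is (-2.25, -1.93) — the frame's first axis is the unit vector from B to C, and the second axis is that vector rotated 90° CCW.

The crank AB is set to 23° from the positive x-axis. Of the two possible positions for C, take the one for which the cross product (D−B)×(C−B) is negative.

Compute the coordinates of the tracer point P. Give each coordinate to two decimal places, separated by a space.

-0.97 2.68

A=(0,0), D=(5.00,0)
B = A + 1.00·(cos23°, sin23°) = (0.9205, 0.3907)
|BD| = 4.0982
circle(B,6.00) ∩ circle(D,7.00): a=0.4630, h=5.9821
  candidates: C₊=(1.9518,6.3014) cross=24.516; C₋=(0.8110,-5.6083) cross=-24.516
  mode - wants cross < 0 → take C=(0.8110,-5.6083) (cross=-24.516)
ex = (C−B)/|BC| = (-0.0182,-0.9998); ey = (0.9998,-0.0182)
P = B + -2.25·ex + -1.93·ey = (-0.9681,2.6756)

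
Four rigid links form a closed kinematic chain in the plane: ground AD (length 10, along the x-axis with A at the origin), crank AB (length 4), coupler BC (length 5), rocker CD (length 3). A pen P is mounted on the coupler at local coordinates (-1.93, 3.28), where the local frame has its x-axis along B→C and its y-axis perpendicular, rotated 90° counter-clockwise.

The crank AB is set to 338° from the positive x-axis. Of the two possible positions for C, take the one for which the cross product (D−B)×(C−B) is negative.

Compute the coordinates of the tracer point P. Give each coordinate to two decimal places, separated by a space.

A=(0,0), D=(10.00,0)
B = A + 4.00·(cos338°, sin338°) = (3.7087, -1.4984)
|BD| = 6.4672
circle(B,5.00) ∩ circle(D,3.00): a=4.4706, h=2.2391
  candidates: C₊=(7.5389,1.7156) cross=14.481; C₋=(8.5765,-2.6408) cross=-14.481
  mode - wants cross < 0 → take C=(8.5765,-2.6408) (cross=-14.481)
ex = (C−B)/|BC| = (0.9736,-0.2285); ey = (0.2285,0.9736)
P = B + -1.93·ex + 3.28·ey = (2.5792,2.1358)

2.58 2.14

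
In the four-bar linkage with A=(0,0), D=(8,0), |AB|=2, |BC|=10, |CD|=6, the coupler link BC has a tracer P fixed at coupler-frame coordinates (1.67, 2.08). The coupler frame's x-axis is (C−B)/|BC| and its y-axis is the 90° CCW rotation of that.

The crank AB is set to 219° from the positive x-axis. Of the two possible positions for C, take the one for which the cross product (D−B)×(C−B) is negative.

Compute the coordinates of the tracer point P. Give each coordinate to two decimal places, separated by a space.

0.90 -0.21

A=(0,0), D=(8.00,0)
B = A + 2.00·(cos219°, sin219°) = (-1.5543, -1.2586)
|BD| = 9.6368
circle(B,10.00) ∩ circle(D,6.00): a=8.1390, h=5.8100
  candidates: C₊=(5.7562,5.5646) cross=55.990; C₋=(7.2738,-5.9559) cross=-55.990
  mode - wants cross < 0 → take C=(7.2738,-5.9559) (cross=-55.990)
ex = (C−B)/|BC| = (0.8828,-0.4697); ey = (0.4697,0.8828)
P = B + 1.67·ex + 2.08·ey = (0.8970,-0.2068)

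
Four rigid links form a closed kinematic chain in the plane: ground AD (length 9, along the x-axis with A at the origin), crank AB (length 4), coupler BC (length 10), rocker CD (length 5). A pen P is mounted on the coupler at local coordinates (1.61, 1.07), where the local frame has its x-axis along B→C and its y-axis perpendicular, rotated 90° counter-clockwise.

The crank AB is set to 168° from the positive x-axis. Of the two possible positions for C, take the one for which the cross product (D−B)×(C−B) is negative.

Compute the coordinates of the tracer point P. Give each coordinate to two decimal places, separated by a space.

A=(0,0), D=(9.00,0)
B = A + 4.00·(cos168°, sin168°) = (-3.9126, 0.8316)
|BD| = 12.9393
circle(B,10.00) ∩ circle(D,5.00): a=9.3678, h=3.4992
  candidates: C₊=(5.6608,3.7215) cross=45.277; C₋=(5.2109,-3.2624) cross=-45.277
  mode - wants cross < 0 → take C=(5.2109,-3.2624) (cross=-45.277)
ex = (C−B)/|BC| = (0.9124,-0.4094); ey = (0.4094,0.9124)
P = B + 1.61·ex + 1.07·ey = (-2.0056,1.1487)

-2.01 1.15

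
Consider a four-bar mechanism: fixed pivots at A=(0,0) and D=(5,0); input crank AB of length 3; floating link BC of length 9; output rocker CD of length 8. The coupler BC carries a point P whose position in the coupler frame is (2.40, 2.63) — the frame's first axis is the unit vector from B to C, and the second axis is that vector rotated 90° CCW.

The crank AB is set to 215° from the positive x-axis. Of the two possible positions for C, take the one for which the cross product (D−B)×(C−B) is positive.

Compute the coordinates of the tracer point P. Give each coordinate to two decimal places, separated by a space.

-4.09 1.44

A=(0,0), D=(5.00,0)
B = A + 3.00·(cos215°, sin215°) = (-2.4575, -1.7207)
|BD| = 7.6534
circle(B,9.00) ∩ circle(D,8.00): a=4.9373, h=7.5248
  candidates: C₊=(0.6616,6.7215) cross=57.590; C₋=(4.0453,-7.9428) cross=-57.590
  mode + wants cross > 0 → take C=(0.6616,6.7215) (cross=57.590)
ex = (C−B)/|BC| = (0.3466,0.9380); ey = (-0.9380,0.3466)
P = B + 2.40·ex + 2.63·ey = (-4.0927,1.4420)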